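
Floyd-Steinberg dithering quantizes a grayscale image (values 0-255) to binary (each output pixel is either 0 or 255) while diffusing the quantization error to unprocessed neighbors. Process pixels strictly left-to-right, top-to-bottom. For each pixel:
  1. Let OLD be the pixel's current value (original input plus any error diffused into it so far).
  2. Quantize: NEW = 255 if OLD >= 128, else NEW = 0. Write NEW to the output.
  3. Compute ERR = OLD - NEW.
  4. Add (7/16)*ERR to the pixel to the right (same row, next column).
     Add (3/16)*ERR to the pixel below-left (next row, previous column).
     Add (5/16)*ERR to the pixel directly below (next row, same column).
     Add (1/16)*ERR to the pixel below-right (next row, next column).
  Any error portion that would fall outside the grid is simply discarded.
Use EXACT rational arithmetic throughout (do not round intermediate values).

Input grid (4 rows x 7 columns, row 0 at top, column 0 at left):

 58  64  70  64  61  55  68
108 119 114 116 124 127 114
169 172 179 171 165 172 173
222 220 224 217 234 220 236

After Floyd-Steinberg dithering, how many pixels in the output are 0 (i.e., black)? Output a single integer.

(0,0): OLD=58 → NEW=0, ERR=58
(0,1): OLD=715/8 → NEW=0, ERR=715/8
(0,2): OLD=13965/128 → NEW=0, ERR=13965/128
(0,3): OLD=228827/2048 → NEW=0, ERR=228827/2048
(0,4): OLD=3600637/32768 → NEW=0, ERR=3600637/32768
(0,5): OLD=54040299/524288 → NEW=0, ERR=54040299/524288
(0,6): OLD=948707437/8388608 → NEW=0, ERR=948707437/8388608
(1,0): OLD=18289/128 → NEW=255, ERR=-14351/128
(1,1): OLD=124887/1024 → NEW=0, ERR=124887/1024
(1,2): OLD=7470691/32768 → NEW=255, ERR=-885149/32768
(1,3): OLD=21826119/131072 → NEW=255, ERR=-11597241/131072
(1,4): OLD=1224216213/8388608 → NEW=255, ERR=-914878827/8388608
(1,5): OLD=9366304485/67108864 → NEW=255, ERR=-7746455835/67108864
(1,6): OLD=113046832843/1073741824 → NEW=0, ERR=113046832843/1073741824
(2,0): OLD=2569517/16384 → NEW=255, ERR=-1608403/16384
(2,1): OLD=81312511/524288 → NEW=255, ERR=-52380929/524288
(2,2): OLD=988857661/8388608 → NEW=0, ERR=988857661/8388608
(2,3): OLD=11595441685/67108864 → NEW=255, ERR=-5517318635/67108864
(2,4): OLD=36386931269/536870912 → NEW=0, ERR=36386931269/536870912
(2,5): OLD=3066674079287/17179869184 → NEW=255, ERR=-1314192562633/17179869184
(2,6): OLD=45415183896561/274877906944 → NEW=255, ERR=-24678682374159/274877906944
(3,0): OLD=1447783709/8388608 → NEW=255, ERR=-691311331/8388608
(3,1): OLD=11320658585/67108864 → NEW=255, ERR=-5792101735/67108864
(3,2): OLD=108135524027/536870912 → NEW=255, ERR=-28766558533/536870912
(3,3): OLD=403601208861/2147483648 → NEW=255, ERR=-144007121379/2147483648
(3,4): OLD=56723929172253/274877906944 → NEW=255, ERR=-13369937098467/274877906944
(3,5): OLD=356719664715111/2199023255552 → NEW=255, ERR=-204031265450649/2199023255552
(3,6): OLD=5719929011826425/35184372088832 → NEW=255, ERR=-3252085870825735/35184372088832
Output grid:
  Row 0: .......  (7 black, running=7)
  Row 1: #.####.  (2 black, running=9)
  Row 2: ##.#.##  (2 black, running=11)
  Row 3: #######  (0 black, running=11)

Answer: 11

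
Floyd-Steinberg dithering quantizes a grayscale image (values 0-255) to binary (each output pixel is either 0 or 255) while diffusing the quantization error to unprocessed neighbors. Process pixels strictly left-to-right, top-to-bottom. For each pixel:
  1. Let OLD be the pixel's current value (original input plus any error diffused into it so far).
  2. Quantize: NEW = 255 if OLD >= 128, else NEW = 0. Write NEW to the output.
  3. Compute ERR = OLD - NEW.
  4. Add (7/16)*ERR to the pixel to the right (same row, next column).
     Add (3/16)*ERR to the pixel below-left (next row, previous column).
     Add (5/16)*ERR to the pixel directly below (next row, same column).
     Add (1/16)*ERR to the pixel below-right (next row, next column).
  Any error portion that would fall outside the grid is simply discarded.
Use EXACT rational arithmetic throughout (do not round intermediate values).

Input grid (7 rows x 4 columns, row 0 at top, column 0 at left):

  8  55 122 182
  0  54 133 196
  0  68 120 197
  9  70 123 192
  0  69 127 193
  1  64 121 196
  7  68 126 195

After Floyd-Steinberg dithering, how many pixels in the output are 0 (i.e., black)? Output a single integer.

(0,0): OLD=8 → NEW=0, ERR=8
(0,1): OLD=117/2 → NEW=0, ERR=117/2
(0,2): OLD=4723/32 → NEW=255, ERR=-3437/32
(0,3): OLD=69125/512 → NEW=255, ERR=-61435/512
(1,0): OLD=431/32 → NEW=0, ERR=431/32
(1,1): OLD=14985/256 → NEW=0, ERR=14985/256
(1,2): OLD=870013/8192 → NEW=0, ERR=870013/8192
(1,3): OLD=25985531/131072 → NEW=255, ERR=-7437829/131072
(2,0): OLD=62195/4096 → NEW=0, ERR=62195/4096
(2,1): OLD=14901601/131072 → NEW=0, ERR=14901601/131072
(2,2): OLD=51366165/262144 → NEW=255, ERR=-15480555/262144
(2,3): OLD=671376129/4194304 → NEW=255, ERR=-398171391/4194304
(3,0): OLD=73530371/2097152 → NEW=0, ERR=73530371/2097152
(3,1): OLD=3715961437/33554432 → NEW=0, ERR=3715961437/33554432
(3,2): OLD=76397993507/536870912 → NEW=255, ERR=-60504089053/536870912
(3,3): OLD=939204951413/8589934592 → NEW=0, ERR=939204951413/8589934592
(4,0): OLD=17030313991/536870912 → NEW=0, ERR=17030313991/536870912
(4,1): OLD=423253053781/4294967296 → NEW=0, ERR=423253053781/4294967296
(4,2): OLD=22308863701749/137438953472 → NEW=255, ERR=-12738069433611/137438953472
(4,3): OLD=394892351601731/2199023255552 → NEW=255, ERR=-165858578564029/2199023255552
(5,0): OLD=2019691197719/68719476736 → NEW=0, ERR=2019691197719/68719476736
(5,1): OLD=202879205809217/2199023255552 → NEW=0, ERR=202879205809217/2199023255552
(5,2): OLD=136798366767753/1099511627776 → NEW=0, ERR=136798366767753/1099511627776
(5,3): OLD=7778212060401693/35184372088832 → NEW=255, ERR=-1193802822250467/35184372088832
(6,0): OLD=1178078813684515/35184372088832 → NEW=0, ERR=1178078813684515/35184372088832
(6,1): OLD=76924210096114597/562949953421312 → NEW=255, ERR=-66628028026319963/562949953421312
(6,2): OLD=1013349270057710067/9007199254740992 → NEW=0, ERR=1013349270057710067/9007199254740992
(6,3): OLD=34788491173276700325/144115188075855872 → NEW=255, ERR=-1960881786066547035/144115188075855872
Output grid:
  Row 0: ..##  (2 black, running=2)
  Row 1: ...#  (3 black, running=5)
  Row 2: ..##  (2 black, running=7)
  Row 3: ..#.  (3 black, running=10)
  Row 4: ..##  (2 black, running=12)
  Row 5: ...#  (3 black, running=15)
  Row 6: .#.#  (2 black, running=17)

Answer: 17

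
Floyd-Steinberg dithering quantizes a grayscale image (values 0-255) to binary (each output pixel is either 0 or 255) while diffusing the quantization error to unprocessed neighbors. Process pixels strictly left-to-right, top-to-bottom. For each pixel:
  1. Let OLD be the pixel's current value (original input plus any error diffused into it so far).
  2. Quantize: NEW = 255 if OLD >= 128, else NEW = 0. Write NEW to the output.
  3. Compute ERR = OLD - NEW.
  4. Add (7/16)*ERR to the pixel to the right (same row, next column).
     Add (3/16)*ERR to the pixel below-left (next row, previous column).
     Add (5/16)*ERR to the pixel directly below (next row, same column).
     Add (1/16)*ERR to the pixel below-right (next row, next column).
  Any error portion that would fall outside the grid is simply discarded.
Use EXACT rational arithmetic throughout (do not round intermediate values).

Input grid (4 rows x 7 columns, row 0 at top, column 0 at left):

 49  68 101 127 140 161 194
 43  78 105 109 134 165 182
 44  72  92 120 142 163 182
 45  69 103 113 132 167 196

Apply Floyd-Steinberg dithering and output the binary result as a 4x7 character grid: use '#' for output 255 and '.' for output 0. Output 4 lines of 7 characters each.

(0,0): OLD=49 → NEW=0, ERR=49
(0,1): OLD=1431/16 → NEW=0, ERR=1431/16
(0,2): OLD=35873/256 → NEW=255, ERR=-29407/256
(0,3): OLD=314343/4096 → NEW=0, ERR=314343/4096
(0,4): OLD=11375441/65536 → NEW=255, ERR=-5336239/65536
(0,5): OLD=131467063/1048576 → NEW=0, ERR=131467063/1048576
(0,6): OLD=4175049345/16777216 → NEW=255, ERR=-103140735/16777216
(1,0): OLD=19221/256 → NEW=0, ERR=19221/256
(1,1): OLD=246419/2048 → NEW=0, ERR=246419/2048
(1,2): OLD=9287951/65536 → NEW=255, ERR=-7423729/65536
(1,3): OLD=15984803/262144 → NEW=0, ERR=15984803/262144
(1,4): OLD=2743695305/16777216 → NEW=255, ERR=-1534494775/16777216
(1,5): OLD=21196126233/134217728 → NEW=255, ERR=-13029394407/134217728
(1,6): OLD=312338417751/2147483648 → NEW=255, ERR=-235269912489/2147483648
(2,0): OLD=2949889/32768 → NEW=0, ERR=2949889/32768
(2,1): OLD=138872347/1048576 → NEW=255, ERR=-128514533/1048576
(2,2): OLD=367987985/16777216 → NEW=0, ERR=367987985/16777216
(2,3): OLD=16699674313/134217728 → NEW=0, ERR=16699674313/134217728
(2,4): OLD=164778321561/1073741824 → NEW=255, ERR=-109025843559/1073741824
(2,5): OLD=2129698922931/34359738368 → NEW=0, ERR=2129698922931/34359738368
(2,6): OLD=92806332620821/549755813888 → NEW=255, ERR=-47381399920619/549755813888
(3,0): OLD=841413361/16777216 → NEW=0, ERR=841413361/16777216
(3,1): OLD=8372542237/134217728 → NEW=0, ERR=8372542237/134217728
(3,2): OLD=164083646759/1073741824 → NEW=255, ERR=-109720518361/1073741824
(3,3): OLD=384435565537/4294967296 → NEW=0, ERR=384435565537/4294967296
(3,4): OLD=87316237526769/549755813888 → NEW=255, ERR=-52871495014671/549755813888
(3,5): OLD=535628775888227/4398046511104 → NEW=0, ERR=535628775888227/4398046511104
(3,6): OLD=15919020755350141/70368744177664 → NEW=255, ERR=-2025009009954179/70368744177664
Row 0: ..#.#.#
Row 1: ..#.###
Row 2: .#..#.#
Row 3: ..#.#.#

Answer: ..#.#.#
..#.###
.#..#.#
..#.#.#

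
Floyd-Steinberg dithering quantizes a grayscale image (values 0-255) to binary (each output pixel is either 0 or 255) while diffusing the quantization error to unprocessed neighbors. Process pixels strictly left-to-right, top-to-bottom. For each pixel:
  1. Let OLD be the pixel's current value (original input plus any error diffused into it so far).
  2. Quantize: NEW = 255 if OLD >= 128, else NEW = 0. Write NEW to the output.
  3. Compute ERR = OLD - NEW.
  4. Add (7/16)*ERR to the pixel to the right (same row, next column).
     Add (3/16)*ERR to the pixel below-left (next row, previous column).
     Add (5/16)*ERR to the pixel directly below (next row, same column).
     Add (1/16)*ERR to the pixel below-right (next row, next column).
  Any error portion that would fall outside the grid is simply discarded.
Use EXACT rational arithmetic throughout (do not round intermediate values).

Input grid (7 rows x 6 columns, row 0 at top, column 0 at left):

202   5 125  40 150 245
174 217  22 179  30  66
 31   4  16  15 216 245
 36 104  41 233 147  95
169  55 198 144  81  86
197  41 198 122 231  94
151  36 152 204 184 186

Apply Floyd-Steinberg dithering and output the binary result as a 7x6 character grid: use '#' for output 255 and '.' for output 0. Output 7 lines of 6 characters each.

Answer: #...##
##.#..
....##
...##.
#.##..
#.#.##
#.###.

Derivation:
(0,0): OLD=202 → NEW=255, ERR=-53
(0,1): OLD=-291/16 → NEW=0, ERR=-291/16
(0,2): OLD=29963/256 → NEW=0, ERR=29963/256
(0,3): OLD=373581/4096 → NEW=0, ERR=373581/4096
(0,4): OLD=12445467/65536 → NEW=255, ERR=-4266213/65536
(0,5): OLD=227037629/1048576 → NEW=255, ERR=-40349251/1048576
(1,0): OLD=39431/256 → NEW=255, ERR=-25849/256
(1,1): OLD=380465/2048 → NEW=255, ERR=-141775/2048
(1,2): OLD=2900229/65536 → NEW=0, ERR=2900229/65536
(1,3): OLD=58188769/262144 → NEW=255, ERR=-8657951/262144
(1,4): OLD=-105814205/16777216 → NEW=0, ERR=-105814205/16777216
(1,5): OLD=12655950053/268435456 → NEW=0, ERR=12655950053/268435456
(2,0): OLD=-443477/32768 → NEW=0, ERR=-443477/32768
(2,1): OLD=-22615031/1048576 → NEW=0, ERR=-22615031/1048576
(2,2): OLD=165664347/16777216 → NEW=0, ERR=165664347/16777216
(2,3): OLD=1420326979/134217728 → NEW=0, ERR=1420326979/134217728
(2,4): OLD=968234485577/4294967296 → NEW=255, ERR=-126982174903/4294967296
(2,5): OLD=16932784143759/68719476736 → NEW=255, ERR=-590682423921/68719476736
(3,0): OLD=465178363/16777216 → NEW=0, ERR=465178363/16777216
(3,1): OLD=14817133151/134217728 → NEW=0, ERR=14817133151/134217728
(3,2): OLD=99879796237/1073741824 → NEW=0, ERR=99879796237/1073741824
(3,3): OLD=18696988238887/68719476736 → NEW=255, ERR=1173521671207/68719476736
(3,4): OLD=79319723565383/549755813888 → NEW=255, ERR=-60868008976057/549755813888
(3,5): OLD=369671758932937/8796093022208 → NEW=0, ERR=369671758932937/8796093022208
(4,0): OLD=425983270485/2147483648 → NEW=255, ERR=-121625059755/2147483648
(4,1): OLD=2882602451921/34359738368 → NEW=0, ERR=2882602451921/34359738368
(4,2): OLD=301128208609315/1099511627776 → NEW=255, ERR=20752743526435/1099511627776
(4,3): OLD=2509494586267855/17592186044416 → NEW=255, ERR=-1976512855058225/17592186044416
(4,4): OLD=1743453793413055/281474976710656 → NEW=0, ERR=1743453793413055/281474976710656
(4,5): OLD=427496805341282777/4503599627370496 → NEW=0, ERR=427496805341282777/4503599627370496
(5,0): OLD=107219697911299/549755813888 → NEW=255, ERR=-32968034630141/549755813888
(5,1): OLD=720929735291187/17592186044416 → NEW=0, ERR=720929735291187/17592186044416
(5,2): OLD=28992563454035937/140737488355328 → NEW=255, ERR=-6895496076572703/140737488355328
(5,3): OLD=305324244785531195/4503599627370496 → NEW=0, ERR=305324244785531195/4503599627370496
(5,4): OLD=2462319170607757339/9007199254740992 → NEW=255, ERR=165483360648804379/9007199254740992
(5,5): OLD=19035969778474128151/144115188075855872 → NEW=255, ERR=-17713403180869119209/144115188075855872
(6,0): OLD=39390625148360057/281474976710656 → NEW=255, ERR=-32385493912857223/281474976710656
(6,1): OLD=-65147102171436155/4503599627370496 → NEW=0, ERR=-65147102171436155/4503599627370496
(6,2): OLD=2623493988226124541/18014398509481984 → NEW=255, ERR=-1970177631691781379/18014398509481984
(6,3): OLD=51224514874908870313/288230376151711744 → NEW=255, ERR=-22274231043777624407/288230376151711744
(6,4): OLD=632368280369063985353/4611686018427387904 → NEW=255, ERR=-543611654329919930167/4611686018427387904
(6,5): OLD=7169678982243595659743/73786976294838206464 → NEW=0, ERR=7169678982243595659743/73786976294838206464
Row 0: #...##
Row 1: ##.#..
Row 2: ....##
Row 3: ...##.
Row 4: #.##..
Row 5: #.#.##
Row 6: #.###.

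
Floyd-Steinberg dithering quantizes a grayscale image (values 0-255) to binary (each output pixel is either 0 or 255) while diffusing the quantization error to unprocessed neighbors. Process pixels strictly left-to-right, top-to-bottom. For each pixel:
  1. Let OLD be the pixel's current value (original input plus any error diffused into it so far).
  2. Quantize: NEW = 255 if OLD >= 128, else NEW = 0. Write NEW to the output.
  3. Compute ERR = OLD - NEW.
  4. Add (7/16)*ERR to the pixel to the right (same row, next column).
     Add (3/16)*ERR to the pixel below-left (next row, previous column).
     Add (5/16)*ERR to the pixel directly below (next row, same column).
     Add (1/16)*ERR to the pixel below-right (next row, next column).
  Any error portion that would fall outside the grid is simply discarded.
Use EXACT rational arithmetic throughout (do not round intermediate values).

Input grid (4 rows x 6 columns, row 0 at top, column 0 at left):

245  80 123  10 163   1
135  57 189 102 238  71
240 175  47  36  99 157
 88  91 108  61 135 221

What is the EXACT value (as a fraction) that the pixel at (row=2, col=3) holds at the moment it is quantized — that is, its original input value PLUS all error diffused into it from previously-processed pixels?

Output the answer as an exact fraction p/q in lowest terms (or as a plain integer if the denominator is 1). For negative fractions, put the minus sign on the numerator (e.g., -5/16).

(0,0): OLD=245 → NEW=255, ERR=-10
(0,1): OLD=605/8 → NEW=0, ERR=605/8
(0,2): OLD=19979/128 → NEW=255, ERR=-12661/128
(0,3): OLD=-68147/2048 → NEW=0, ERR=-68147/2048
(0,4): OLD=4864155/32768 → NEW=255, ERR=-3491685/32768
(0,5): OLD=-23917507/524288 → NEW=0, ERR=-23917507/524288
(1,0): OLD=18695/128 → NEW=255, ERR=-13945/128
(1,1): OLD=14129/1024 → NEW=0, ERR=14129/1024
(1,2): OLD=5328517/32768 → NEW=255, ERR=-3027323/32768
(1,3): OLD=3279521/131072 → NEW=0, ERR=3279521/131072
(1,4): OLD=1719782339/8388608 → NEW=255, ERR=-419312701/8388608
(1,5): OLD=3786997861/134217728 → NEW=0, ERR=3786997861/134217728
(2,0): OLD=3416747/16384 → NEW=255, ERR=-761173/16384
(2,1): OLD=70702729/524288 → NEW=255, ERR=-62990711/524288
(2,2): OLD=-242267941/8388608 → NEW=0, ERR=-242267941/8388608
(2,3): OLD=1076238275/67108864 → NEW=0, ERR=1076238275/67108864
Target (2,3): original=36, with diffused error = 1076238275/67108864

Answer: 1076238275/67108864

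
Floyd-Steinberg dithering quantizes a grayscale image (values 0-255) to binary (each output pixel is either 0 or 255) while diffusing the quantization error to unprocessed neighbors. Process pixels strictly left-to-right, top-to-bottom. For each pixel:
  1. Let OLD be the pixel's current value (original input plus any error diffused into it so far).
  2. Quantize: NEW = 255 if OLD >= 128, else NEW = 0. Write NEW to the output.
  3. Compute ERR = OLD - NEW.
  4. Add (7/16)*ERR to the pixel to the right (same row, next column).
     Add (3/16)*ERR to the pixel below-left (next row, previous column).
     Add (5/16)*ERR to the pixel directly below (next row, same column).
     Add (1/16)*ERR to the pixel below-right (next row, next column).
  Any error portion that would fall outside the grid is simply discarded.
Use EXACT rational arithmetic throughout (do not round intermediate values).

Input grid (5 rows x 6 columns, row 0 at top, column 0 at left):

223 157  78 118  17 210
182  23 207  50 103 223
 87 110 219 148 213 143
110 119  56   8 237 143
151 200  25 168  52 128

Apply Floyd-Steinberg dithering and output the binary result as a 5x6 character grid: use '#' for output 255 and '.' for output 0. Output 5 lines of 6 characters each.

(0,0): OLD=223 → NEW=255, ERR=-32
(0,1): OLD=143 → NEW=255, ERR=-112
(0,2): OLD=29 → NEW=0, ERR=29
(0,3): OLD=2091/16 → NEW=255, ERR=-1989/16
(0,4): OLD=-9571/256 → NEW=0, ERR=-9571/256
(0,5): OLD=793163/4096 → NEW=255, ERR=-251317/4096
(1,0): OLD=151 → NEW=255, ERR=-104
(1,1): OLD=-865/16 → NEW=0, ERR=-865/16
(1,2): OLD=20749/128 → NEW=255, ERR=-11891/128
(1,3): OLD=-142083/4096 → NEW=0, ERR=-142083/4096
(1,4): OLD=931703/16384 → NEW=0, ERR=931703/16384
(1,5): OLD=59341149/262144 → NEW=255, ERR=-7505571/262144
(2,0): OLD=11357/256 → NEW=0, ERR=11357/256
(2,1): OLD=362889/4096 → NEW=0, ERR=362889/4096
(2,2): OLD=7171179/32768 → NEW=255, ERR=-1184661/32768
(2,3): OLD=66164799/524288 → NEW=0, ERR=66164799/524288
(2,4): OLD=2335779527/8388608 → NEW=255, ERR=196684487/8388608
(2,5): OLD=19846067089/134217728 → NEW=255, ERR=-14379453551/134217728
(3,0): OLD=9206187/65536 → NEW=255, ERR=-7505493/65536
(3,1): OLD=97072639/1048576 → NEW=0, ERR=97072639/1048576
(3,2): OLD=1919375187/16777216 → NEW=0, ERR=1919375187/16777216
(3,3): OLD=26743038287/268435456 → NEW=0, ERR=26743038287/268435456
(3,4): OLD=1184177690863/4294967296 → NEW=255, ERR=88961030383/4294967296
(3,5): OLD=8249602275113/68719476736 → NEW=0, ERR=8249602275113/68719476736
(4,0): OLD=2224138093/16777216 → NEW=255, ERR=-2054051987/16777216
(4,1): OLD=12727814441/67108864 → NEW=255, ERR=-4384945879/67108864
(4,2): OLD=243225423193/4294967296 → NEW=0, ERR=243225423193/4294967296
(4,3): OLD=4036284063995/17179869184 → NEW=255, ERR=-344582577925/17179869184
(4,4): OLD=86238199519903/1099511627776 → NEW=0, ERR=86238199519903/1099511627776
(4,5): OLD=3538209416111657/17592186044416 → NEW=255, ERR=-947798025214423/17592186044416
Row 0: ##.#.#
Row 1: #.#..#
Row 2: ..#.##
Row 3: #...#.
Row 4: ##.#.#

Answer: ##.#.#
#.#..#
..#.##
#...#.
##.#.#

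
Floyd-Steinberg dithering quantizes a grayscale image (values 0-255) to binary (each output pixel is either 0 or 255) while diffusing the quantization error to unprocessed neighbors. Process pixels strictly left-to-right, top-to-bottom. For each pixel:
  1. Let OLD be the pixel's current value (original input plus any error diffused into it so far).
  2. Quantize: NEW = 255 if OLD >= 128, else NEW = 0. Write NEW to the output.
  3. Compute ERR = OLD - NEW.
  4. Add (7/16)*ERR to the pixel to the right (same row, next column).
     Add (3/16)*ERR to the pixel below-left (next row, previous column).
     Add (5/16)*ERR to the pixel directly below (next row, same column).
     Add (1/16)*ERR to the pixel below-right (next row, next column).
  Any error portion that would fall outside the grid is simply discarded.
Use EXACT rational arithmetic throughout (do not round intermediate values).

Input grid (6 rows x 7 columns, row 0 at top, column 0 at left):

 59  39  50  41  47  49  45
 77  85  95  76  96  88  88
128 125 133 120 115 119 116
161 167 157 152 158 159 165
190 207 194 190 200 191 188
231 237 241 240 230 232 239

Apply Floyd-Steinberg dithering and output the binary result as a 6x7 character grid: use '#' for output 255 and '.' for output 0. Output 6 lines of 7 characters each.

Answer: .......
.#.#.#.
#.#.#.#
#.##.#.
###.###
#######

Derivation:
(0,0): OLD=59 → NEW=0, ERR=59
(0,1): OLD=1037/16 → NEW=0, ERR=1037/16
(0,2): OLD=20059/256 → NEW=0, ERR=20059/256
(0,3): OLD=308349/4096 → NEW=0, ERR=308349/4096
(0,4): OLD=5238635/65536 → NEW=0, ERR=5238635/65536
(0,5): OLD=88050669/1048576 → NEW=0, ERR=88050669/1048576
(0,6): OLD=1371329403/16777216 → NEW=0, ERR=1371329403/16777216
(1,0): OLD=27543/256 → NEW=0, ERR=27543/256
(1,1): OLD=349601/2048 → NEW=255, ERR=-172639/2048
(1,2): OLD=6604213/65536 → NEW=0, ERR=6604213/65536
(1,3): OLD=42860049/262144 → NEW=255, ERR=-23986671/262144
(1,4): OLD=1701166099/16777216 → NEW=0, ERR=1701166099/16777216
(1,5): OLD=24014807555/134217728 → NEW=255, ERR=-10210713085/134217728
(1,6): OLD=183627231181/2147483648 → NEW=0, ERR=183627231181/2147483648
(2,0): OLD=4778107/32768 → NEW=255, ERR=-3577733/32768
(2,1): OLD=80225145/1048576 → NEW=0, ERR=80225145/1048576
(2,2): OLD=2945051563/16777216 → NEW=255, ERR=-1333138517/16777216
(2,3): OLD=10999363603/134217728 → NEW=0, ERR=10999363603/134217728
(2,4): OLD=174544746947/1073741824 → NEW=255, ERR=-99259418173/1073741824
(2,5): OLD=2650950918785/34359738368 → NEW=0, ERR=2650950918785/34359738368
(2,6): OLD=94404566787223/549755813888 → NEW=255, ERR=-45783165754217/549755813888
(3,0): OLD=2369369931/16777216 → NEW=255, ERR=-1908820149/16777216
(3,1): OLD=16026888431/134217728 → NEW=0, ERR=16026888431/134217728
(3,2): OLD=219642260221/1073741824 → NEW=255, ERR=-54161904899/1073741824
(3,3): OLD=572270551547/4294967296 → NEW=255, ERR=-522946108933/4294967296
(3,4): OLD=52463619425099/549755813888 → NEW=0, ERR=52463619425099/549755813888
(3,5): OLD=894864940321169/4398046511104 → NEW=255, ERR=-226636920010351/4398046511104
(3,6): OLD=8532379436677903/70368744177664 → NEW=0, ERR=8532379436677903/70368744177664
(4,0): OLD=379749752453/2147483648 → NEW=255, ERR=-167858577787/2147483648
(4,1): OLD=6650306463681/34359738368 → NEW=255, ERR=-2111426820159/34359738368
(4,2): OLD=74758912193263/549755813888 → NEW=255, ERR=-65428820348177/549755813888
(4,3): OLD=504115192516085/4398046511104 → NEW=0, ERR=504115192516085/4398046511104
(4,4): OLD=9242846192285455/35184372088832 → NEW=255, ERR=270831309633295/35184372088832
(4,5): OLD=233020048537425615/1125899906842624 → NEW=255, ERR=-54084427707443505/1125899906842624
(4,6): OLD=3632687229242090841/18014398509481984 → NEW=255, ERR=-960984390675815079/18014398509481984
(5,0): OLD=107230626324691/549755813888 → NEW=255, ERR=-32957106216749/549755813888
(5,1): OLD=722900950087665/4398046511104 → NEW=255, ERR=-398600910243855/4398046511104
(5,2): OLD=6396795552875431/35184372088832 → NEW=255, ERR=-2575219329776729/35184372088832
(5,3): OLD=66935555319968867/281474976710656 → NEW=255, ERR=-4840563741248413/281474976710656
(5,4): OLD=4017909088129015201/18014398509481984 → NEW=255, ERR=-575762531788890719/18014398509481984
(5,5): OLD=27884033893292105489/144115188075855872 → NEW=255, ERR=-8865339066051141871/144115188075855872
(5,6): OLD=443676923366129489631/2305843009213693952 → NEW=255, ERR=-144313043983362468129/2305843009213693952
Row 0: .......
Row 1: .#.#.#.
Row 2: #.#.#.#
Row 3: #.##.#.
Row 4: ###.###
Row 5: #######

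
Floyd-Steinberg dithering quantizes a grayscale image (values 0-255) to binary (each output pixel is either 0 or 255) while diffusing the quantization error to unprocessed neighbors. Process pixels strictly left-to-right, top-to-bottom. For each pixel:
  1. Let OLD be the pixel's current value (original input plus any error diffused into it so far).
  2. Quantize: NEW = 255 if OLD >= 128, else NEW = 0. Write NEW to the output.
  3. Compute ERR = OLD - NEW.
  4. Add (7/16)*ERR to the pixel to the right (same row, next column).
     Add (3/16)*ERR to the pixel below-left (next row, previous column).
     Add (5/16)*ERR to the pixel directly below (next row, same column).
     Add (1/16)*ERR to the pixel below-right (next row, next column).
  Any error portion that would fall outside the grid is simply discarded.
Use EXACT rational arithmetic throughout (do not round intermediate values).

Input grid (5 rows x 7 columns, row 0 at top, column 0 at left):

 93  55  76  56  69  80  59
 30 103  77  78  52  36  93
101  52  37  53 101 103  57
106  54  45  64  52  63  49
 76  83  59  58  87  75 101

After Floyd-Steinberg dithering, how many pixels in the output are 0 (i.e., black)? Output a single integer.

(0,0): OLD=93 → NEW=0, ERR=93
(0,1): OLD=1531/16 → NEW=0, ERR=1531/16
(0,2): OLD=30173/256 → NEW=0, ERR=30173/256
(0,3): OLD=440587/4096 → NEW=0, ERR=440587/4096
(0,4): OLD=7606093/65536 → NEW=0, ERR=7606093/65536
(0,5): OLD=137128731/1048576 → NEW=255, ERR=-130258149/1048576
(0,6): OLD=78048701/16777216 → NEW=0, ERR=78048701/16777216
(1,0): OLD=19713/256 → NEW=0, ERR=19713/256
(1,1): OLD=398343/2048 → NEW=255, ERR=-123897/2048
(1,2): OLD=7439251/65536 → NEW=0, ERR=7439251/65536
(1,3): OLD=49913303/262144 → NEW=255, ERR=-16933417/262144
(1,4): OLD=728782821/16777216 → NEW=0, ERR=728782821/16777216
(1,5): OLD=3262905077/134217728 → NEW=0, ERR=3262905077/134217728
(1,6): OLD=209005219771/2147483648 → NEW=0, ERR=209005219771/2147483648
(2,0): OLD=3726397/32768 → NEW=0, ERR=3726397/32768
(2,1): OLD=114236271/1048576 → NEW=0, ERR=114236271/1048576
(2,2): OLD=1748914701/16777216 → NEW=0, ERR=1748914701/16777216
(2,3): OLD=12570792677/134217728 → NEW=0, ERR=12570792677/134217728
(2,4): OLD=167580757877/1073741824 → NEW=255, ERR=-106223407243/1073741824
(2,5): OLD=3033257617063/34359738368 → NEW=0, ERR=3033257617063/34359738368
(2,6): OLD=70124605992449/549755813888 → NEW=0, ERR=70124605992449/549755813888
(3,0): OLD=2717317229/16777216 → NEW=255, ERR=-1560872851/16777216
(3,1): OLD=9931482857/134217728 → NEW=0, ERR=9931482857/134217728
(3,2): OLD=144224176459/1073741824 → NEW=255, ERR=-129579988661/1073741824
(3,3): OLD=122135933341/4294967296 → NEW=0, ERR=122135933341/4294967296
(3,4): OLD=30749065206893/549755813888 → NEW=0, ERR=30749065206893/549755813888
(3,5): OLD=584022679840663/4398046511104 → NEW=255, ERR=-537479180490857/4398046511104
(3,6): OLD=2878955415951561/70368744177664 → NEW=0, ERR=2878955415951561/70368744177664
(4,0): OLD=130568291779/2147483648 → NEW=0, ERR=130568291779/2147483648
(4,1): OLD=3583083298663/34359738368 → NEW=0, ERR=3583083298663/34359738368
(4,2): OLD=42258099935849/549755813888 → NEW=0, ERR=42258099935849/549755813888
(4,3): OLD=455024666801747/4398046511104 → NEW=0, ERR=455024666801747/4398046511104
(4,4): OLD=4524922836806665/35184372088832 → NEW=255, ERR=-4447092045845495/35184372088832
(4,5): OLD=-8242383473571703/1125899906842624 → NEW=0, ERR=-8242383473571703/1125899906842624
(4,6): OLD=1854479328213143951/18014398509481984 → NEW=0, ERR=1854479328213143951/18014398509481984
Output grid:
  Row 0: .....#.  (6 black, running=6)
  Row 1: .#.#...  (5 black, running=11)
  Row 2: ....#..  (6 black, running=17)
  Row 3: #.#..#.  (4 black, running=21)
  Row 4: ....#..  (6 black, running=27)

Answer: 27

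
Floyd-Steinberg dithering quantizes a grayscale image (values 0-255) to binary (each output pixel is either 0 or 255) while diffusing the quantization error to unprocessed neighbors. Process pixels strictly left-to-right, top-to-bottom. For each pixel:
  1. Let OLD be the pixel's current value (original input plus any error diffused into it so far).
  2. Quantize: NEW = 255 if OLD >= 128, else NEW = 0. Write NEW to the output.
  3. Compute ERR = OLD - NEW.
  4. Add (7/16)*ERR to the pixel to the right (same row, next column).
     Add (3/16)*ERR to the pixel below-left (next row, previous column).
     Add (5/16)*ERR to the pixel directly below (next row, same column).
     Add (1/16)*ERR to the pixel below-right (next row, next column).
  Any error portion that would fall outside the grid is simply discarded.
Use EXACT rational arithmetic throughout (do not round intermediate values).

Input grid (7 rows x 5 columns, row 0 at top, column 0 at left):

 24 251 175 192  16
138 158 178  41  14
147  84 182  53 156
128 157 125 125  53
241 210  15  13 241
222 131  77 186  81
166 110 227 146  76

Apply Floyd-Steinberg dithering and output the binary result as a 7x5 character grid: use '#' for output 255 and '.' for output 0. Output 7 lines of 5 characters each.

(0,0): OLD=24 → NEW=0, ERR=24
(0,1): OLD=523/2 → NEW=255, ERR=13/2
(0,2): OLD=5691/32 → NEW=255, ERR=-2469/32
(0,3): OLD=81021/512 → NEW=255, ERR=-49539/512
(0,4): OLD=-215701/8192 → NEW=0, ERR=-215701/8192
(1,0): OLD=4695/32 → NEW=255, ERR=-3465/32
(1,1): OLD=25521/256 → NEW=0, ERR=25521/256
(1,2): OLD=1472661/8192 → NEW=255, ERR=-616299/8192
(1,3): OLD=-1045607/32768 → NEW=0, ERR=-1045607/32768
(1,4): OLD=-7463733/524288 → NEW=0, ERR=-7463733/524288
(2,0): OLD=540075/4096 → NEW=255, ERR=-504405/4096
(2,1): OLD=5295801/131072 → NEW=0, ERR=5295801/131072
(2,2): OLD=369967819/2097152 → NEW=255, ERR=-164805941/2097152
(2,3): OLD=42811729/33554432 → NEW=0, ERR=42811729/33554432
(2,4): OLD=80592448247/536870912 → NEW=255, ERR=-56309634313/536870912
(3,0): OLD=203618059/2097152 → NEW=0, ERR=203618059/2097152
(3,1): OLD=3182181567/16777216 → NEW=255, ERR=-1096008513/16777216
(3,2): OLD=40064429781/536870912 → NEW=0, ERR=40064429781/536870912
(3,3): OLD=143312318369/1073741824 → NEW=255, ERR=-130491846751/1073741824
(3,4): OLD=-564636228307/17179869184 → NEW=0, ERR=-564636228307/17179869184
(4,0): OLD=69549641717/268435456 → NEW=255, ERR=1098600437/268435456
(4,1): OLD=1816224820805/8589934592 → NEW=255, ERR=-374208500155/8589934592
(4,2): OLD=-1045681497205/137438953472 → NEW=0, ERR=-1045681497205/137438953472
(4,3): OLD=-65542025534331/2199023255552 → NEW=0, ERR=-65542025534331/2199023255552
(4,4): OLD=7392025006405667/35184372088832 → NEW=255, ERR=-1579989876246493/35184372088832
(5,0): OLD=29564598240239/137438953472 → NEW=255, ERR=-5482334895121/137438953472
(5,1): OLD=108592230565597/1099511627776 → NEW=0, ERR=108592230565597/1099511627776
(5,2): OLD=3853409906339349/35184372088832 → NEW=0, ERR=3853409906339349/35184372088832
(5,3): OLD=30357883636492259/140737488355328 → NEW=255, ERR=-5530175894116381/140737488355328
(5,4): OLD=107890066490563377/2251799813685248 → NEW=0, ERR=107890066490563377/2251799813685248
(6,0): OLD=3026786179265007/17592186044416 → NEW=255, ERR=-1459221262061073/17592186044416
(6,1): OLD=69026906083851889/562949953421312 → NEW=0, ERR=69026906083851889/562949953421312
(6,2): OLD=2825332477240505419/9007199254740992 → NEW=255, ERR=528496667281552459/9007199254740992
(6,3): OLD=25251791577838216473/144115188075855872 → NEW=255, ERR=-11497581381505030887/144115188075855872
(6,4): OLD=123622920191110630639/2305843009213693952 → NEW=0, ERR=123622920191110630639/2305843009213693952
Row 0: .###.
Row 1: #.#..
Row 2: #.#.#
Row 3: .#.#.
Row 4: ##..#
Row 5: #..#.
Row 6: #.##.

Answer: .###.
#.#..
#.#.#
.#.#.
##..#
#..#.
#.##.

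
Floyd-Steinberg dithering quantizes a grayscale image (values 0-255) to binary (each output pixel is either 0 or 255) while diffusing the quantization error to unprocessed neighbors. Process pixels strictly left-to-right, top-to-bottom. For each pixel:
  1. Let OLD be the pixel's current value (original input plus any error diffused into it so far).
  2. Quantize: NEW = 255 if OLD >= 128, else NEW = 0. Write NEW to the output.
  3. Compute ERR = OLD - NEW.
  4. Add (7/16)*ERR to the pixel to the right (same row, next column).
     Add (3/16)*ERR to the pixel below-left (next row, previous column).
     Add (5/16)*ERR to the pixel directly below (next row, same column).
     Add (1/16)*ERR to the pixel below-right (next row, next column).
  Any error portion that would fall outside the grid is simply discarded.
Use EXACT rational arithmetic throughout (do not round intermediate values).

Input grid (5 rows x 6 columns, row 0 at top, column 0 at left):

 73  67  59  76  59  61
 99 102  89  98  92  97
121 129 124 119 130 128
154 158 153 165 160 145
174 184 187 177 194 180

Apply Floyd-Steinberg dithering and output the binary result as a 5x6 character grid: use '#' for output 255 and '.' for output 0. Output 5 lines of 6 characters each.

Answer: ......
#.##.#
.#..#.
#.###.
###.##

Derivation:
(0,0): OLD=73 → NEW=0, ERR=73
(0,1): OLD=1583/16 → NEW=0, ERR=1583/16
(0,2): OLD=26185/256 → NEW=0, ERR=26185/256
(0,3): OLD=494591/4096 → NEW=0, ERR=494591/4096
(0,4): OLD=7328761/65536 → NEW=0, ERR=7328761/65536
(0,5): OLD=115264463/1048576 → NEW=0, ERR=115264463/1048576
(1,0): OLD=35933/256 → NEW=255, ERR=-29347/256
(1,1): OLD=218123/2048 → NEW=0, ERR=218123/2048
(1,2): OLD=12870247/65536 → NEW=255, ERR=-3841433/65536
(1,3): OLD=36031835/262144 → NEW=255, ERR=-30814885/262144
(1,4): OLD=1739396657/16777216 → NEW=0, ERR=1739396657/16777216
(1,5): OLD=49311335687/268435456 → NEW=255, ERR=-19139705593/268435456
(2,0): OLD=3445417/32768 → NEW=0, ERR=3445417/32768
(2,1): OLD=199364691/1048576 → NEW=255, ERR=-68022189/1048576
(2,2): OLD=1038805177/16777216 → NEW=0, ERR=1038805177/16777216
(2,3): OLD=16794737713/134217728 → NEW=0, ERR=16794737713/134217728
(2,4): OLD=843650250003/4294967296 → NEW=255, ERR=-251566410477/4294967296
(2,5): OLD=5949237245621/68719476736 → NEW=0, ERR=5949237245621/68719476736
(3,0): OLD=2930891417/16777216 → NEW=255, ERR=-1347298663/16777216
(3,1): OLD=16210202661/134217728 → NEW=0, ERR=16210202661/134217728
(3,2): OLD=262632998399/1073741824 → NEW=255, ERR=-11171166721/1073741824
(3,3): OLD=13224313921213/68719476736 → NEW=255, ERR=-4299152646467/68719476736
(3,4): OLD=76074548263325/549755813888 → NEW=255, ERR=-64113184278115/549755813888
(3,5): OLD=1032410187557139/8796093022208 → NEW=0, ERR=1032410187557139/8796093022208
(4,0): OLD=368400816215/2147483648 → NEW=255, ERR=-179207514025/2147483648
(4,1): OLD=6125074245227/34359738368 → NEW=255, ERR=-2636659038613/34359738368
(4,2): OLD=160522840325841/1099511627776 → NEW=255, ERR=-119852624757039/1099511627776
(4,3): OLD=1534797964454005/17592186044416 → NEW=0, ERR=1534797964454005/17592186044416
(4,4): OLD=60185499796394181/281474976710656 → NEW=255, ERR=-11590619264823099/281474976710656
(4,5): OLD=861873277731674947/4503599627370496 → NEW=255, ERR=-286544627247801533/4503599627370496
Row 0: ......
Row 1: #.##.#
Row 2: .#..#.
Row 3: #.###.
Row 4: ###.##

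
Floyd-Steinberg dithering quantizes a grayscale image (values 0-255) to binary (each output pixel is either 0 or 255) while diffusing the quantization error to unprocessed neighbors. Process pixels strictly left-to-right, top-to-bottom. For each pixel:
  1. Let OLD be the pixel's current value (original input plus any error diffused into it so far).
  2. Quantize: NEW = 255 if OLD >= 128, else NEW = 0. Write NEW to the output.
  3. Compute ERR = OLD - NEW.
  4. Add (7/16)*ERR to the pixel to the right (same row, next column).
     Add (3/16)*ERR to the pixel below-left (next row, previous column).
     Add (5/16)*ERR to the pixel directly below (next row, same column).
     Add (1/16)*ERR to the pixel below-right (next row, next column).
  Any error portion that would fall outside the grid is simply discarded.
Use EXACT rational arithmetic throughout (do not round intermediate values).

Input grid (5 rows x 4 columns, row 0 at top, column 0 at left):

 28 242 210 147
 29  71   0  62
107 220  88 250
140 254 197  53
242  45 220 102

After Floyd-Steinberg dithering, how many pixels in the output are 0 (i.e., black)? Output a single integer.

Answer: 10

Derivation:
(0,0): OLD=28 → NEW=0, ERR=28
(0,1): OLD=1017/4 → NEW=255, ERR=-3/4
(0,2): OLD=13419/64 → NEW=255, ERR=-2901/64
(0,3): OLD=130221/1024 → NEW=0, ERR=130221/1024
(1,0): OLD=2407/64 → NEW=0, ERR=2407/64
(1,1): OLD=41201/512 → NEW=0, ERR=41201/512
(1,2): OLD=734629/16384 → NEW=0, ERR=734629/16384
(1,3): OLD=31070355/262144 → NEW=0, ERR=31070355/262144
(2,0): OLD=1096427/8192 → NEW=255, ERR=-992533/8192
(2,1): OLD=53188457/262144 → NEW=255, ERR=-13658263/262144
(2,2): OLD=55820901/524288 → NEW=0, ERR=55820901/524288
(2,3): OLD=2822109985/8388608 → NEW=255, ERR=683014945/8388608
(3,0): OLD=387422491/4194304 → NEW=0, ERR=387422491/4194304
(3,1): OLD=19496472581/67108864 → NEW=255, ERR=2383712261/67108864
(3,2): OLD=276834345147/1073741824 → NEW=255, ERR=3030180027/1073741824
(3,3): OLD=1483195096989/17179869184 → NEW=0, ERR=1483195096989/17179869184
(4,0): OLD=297990457471/1073741824 → NEW=255, ERR=24186292351/1073741824
(4,1): OLD=620682919197/8589934592 → NEW=0, ERR=620682919197/8589934592
(4,2): OLD=74464930428381/274877906944 → NEW=255, ERR=4371064157661/274877906944
(4,3): OLD=598629527082267/4398046511104 → NEW=255, ERR=-522872333249253/4398046511104
Output grid:
  Row 0: .##.  (2 black, running=2)
  Row 1: ....  (4 black, running=6)
  Row 2: ##.#  (1 black, running=7)
  Row 3: .##.  (2 black, running=9)
  Row 4: #.##  (1 black, running=10)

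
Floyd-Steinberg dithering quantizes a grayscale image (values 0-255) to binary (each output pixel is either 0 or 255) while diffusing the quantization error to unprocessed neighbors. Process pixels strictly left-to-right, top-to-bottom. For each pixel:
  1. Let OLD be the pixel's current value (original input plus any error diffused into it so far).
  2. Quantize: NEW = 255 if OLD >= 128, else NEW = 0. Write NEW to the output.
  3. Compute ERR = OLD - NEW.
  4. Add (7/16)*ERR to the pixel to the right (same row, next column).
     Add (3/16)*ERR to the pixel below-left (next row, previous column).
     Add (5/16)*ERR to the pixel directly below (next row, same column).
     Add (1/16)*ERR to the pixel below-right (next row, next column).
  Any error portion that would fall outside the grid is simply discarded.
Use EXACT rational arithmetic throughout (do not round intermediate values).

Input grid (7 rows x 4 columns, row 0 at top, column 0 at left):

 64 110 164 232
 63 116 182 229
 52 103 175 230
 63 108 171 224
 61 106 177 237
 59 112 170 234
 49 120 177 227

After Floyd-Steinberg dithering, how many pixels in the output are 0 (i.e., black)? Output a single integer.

(0,0): OLD=64 → NEW=0, ERR=64
(0,1): OLD=138 → NEW=255, ERR=-117
(0,2): OLD=1805/16 → NEW=0, ERR=1805/16
(0,3): OLD=72027/256 → NEW=255, ERR=6747/256
(1,0): OLD=977/16 → NEW=0, ERR=977/16
(1,1): OLD=16807/128 → NEW=255, ERR=-15833/128
(1,2): OLD=658499/4096 → NEW=255, ERR=-385981/4096
(1,3): OLD=13307717/65536 → NEW=255, ERR=-3403963/65536
(2,0): OLD=98077/2048 → NEW=0, ERR=98077/2048
(2,1): OLD=4682175/65536 → NEW=0, ERR=4682175/65536
(2,2): OLD=20884895/131072 → NEW=255, ERR=-12538465/131072
(2,3): OLD=348184683/2097152 → NEW=255, ERR=-186589077/2097152
(3,0): OLD=95799133/1048576 → NEW=0, ERR=95799133/1048576
(3,1): OLD=2606399523/16777216 → NEW=255, ERR=-1671790557/16777216
(3,2): OLD=22895810429/268435456 → NEW=0, ERR=22895810429/268435456
(3,3): OLD=977247561707/4294967296 → NEW=255, ERR=-117969098773/4294967296
(4,0): OLD=19023121785/268435456 → NEW=0, ERR=19023121785/268435456
(4,1): OLD=273948575323/2147483648 → NEW=0, ERR=273948575323/2147483648
(4,2): OLD=17048406592203/68719476736 → NEW=255, ERR=-475059975477/68719476736
(4,3): OLD=253682635522557/1099511627776 → NEW=255, ERR=-26692829560323/1099511627776
(5,0): OLD=3609995161081/34359738368 → NEW=0, ERR=3609995161081/34359738368
(5,1): OLD=220961745868255/1099511627776 → NEW=255, ERR=-59413719214625/1099511627776
(5,2): OLD=20288702944489/137438953472 → NEW=255, ERR=-14758230190871/137438953472
(5,3): OLD=3149045536295321/17592186044416 → NEW=255, ERR=-1336961905030759/17592186044416
(6,0): OLD=1261375184305469/17592186044416 → NEW=0, ERR=1261375184305469/17592186044416
(6,1): OLD=34034683087426011/281474976710656 → NEW=0, ERR=34034683087426011/281474976710656
(6,2): OLD=804871554941620397/4503599627370496 → NEW=255, ERR=-343546350037856083/4503599627370496
(6,3): OLD=11757340471010816443/72057594037927936 → NEW=255, ERR=-6617346008660807237/72057594037927936
Output grid:
  Row 0: .#.#  (2 black, running=2)
  Row 1: .###  (1 black, running=3)
  Row 2: ..##  (2 black, running=5)
  Row 3: .#.#  (2 black, running=7)
  Row 4: ..##  (2 black, running=9)
  Row 5: .###  (1 black, running=10)
  Row 6: ..##  (2 black, running=12)

Answer: 12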